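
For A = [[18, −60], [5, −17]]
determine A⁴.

tr A = 1 and det A = −6, so the characteristic polynomial is λ² − (1)λ + (−6) with roots −2 and 3.
Eigenvectors give P = [[−3, 4], [−1, 1]] with P⁻¹ = [[1, −4], [1, −3]], and A = P·diag(−2, 3)·P⁻¹.
Then A⁴ = P·diag(16, 81)·P⁻¹ = [[−48, 324], [−16, 81]] · [[1, −4], [1, −3]] = [[276, −780], [65, −179]].

[[276, −780], [65, −179]]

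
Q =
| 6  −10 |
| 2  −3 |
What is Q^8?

[[1276, −2550], [510, −1019]]

tr Q = 3 and det Q = 2, so the characteristic polynomial is λ² − (3)λ + (2) with roots 2 and 1.
Eigenvectors give P = [[5, 2], [2, 1]] with P⁻¹ = [[1, −2], [−2, 5]], and Q = P·diag(2, 1)·P⁻¹.
Then Q^8 = P·diag(256, 1)·P⁻¹ = [[1280, 2], [512, 1]] · [[1, −2], [−2, 5]] = [[1276, −2550], [510, −1019]].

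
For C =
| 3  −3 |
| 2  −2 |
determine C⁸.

C² = C (a projection; rank 1, trace 1), so C⁸ = C.

[[3, −3], [2, −2]]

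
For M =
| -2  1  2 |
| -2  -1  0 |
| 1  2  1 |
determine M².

[[4, 1, -2], [6, -1, -4], [-5, 1, 3]]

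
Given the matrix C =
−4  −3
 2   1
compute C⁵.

tr C = −3 and det C = 2, so the characteristic polynomial is λ² − (−3)λ + (2) with roots −2 and −1.
Eigenvectors give P = [[3, −1], [−2, 1]] with P⁻¹ = [[1, 1], [2, 3]], and C = P·diag(−2, −1)·P⁻¹.
Then C⁵ = P·diag(−32, −1)·P⁻¹ = [[−96, 1], [64, −1]] · [[1, 1], [2, 3]] = [[−94, −93], [62, 61]].

[[−94, −93], [62, 61]]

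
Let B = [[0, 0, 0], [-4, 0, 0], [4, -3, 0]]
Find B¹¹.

[[0, 0, 0], [0, 0, 0], [0, 0, 0]]

B is strictly triangular, hence nilpotent: B³ = 0, so B¹¹ = 0.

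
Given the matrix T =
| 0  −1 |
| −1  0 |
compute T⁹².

T² = I (check: tr T = 0 and det T = −1), so T⁹² = I since 92 is even.

[[1, 0], [0, 1]]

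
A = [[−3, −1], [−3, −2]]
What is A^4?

[[219, 95], [285, 124]]

A^2 = [[12, 5], [15, 7]]
A^3 = [[−51, −22], [−66, −29]]
A^4 = [[219, 95], [285, 124]]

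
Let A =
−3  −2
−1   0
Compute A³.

A² = [[11, 6], [3, 2]]
A³ = [[−39, −22], [−11, −6]]

[[−39, −22], [−11, −6]]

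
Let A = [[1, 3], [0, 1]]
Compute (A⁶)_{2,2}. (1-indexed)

A = I + N where N = [[0, 3], [0, 0]] is strictly upper-triangular, so N² = 0.
(I + N)⁶ = I + 6·N = [[1, 18], [0, 1]].

1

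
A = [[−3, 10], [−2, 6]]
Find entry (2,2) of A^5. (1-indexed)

tr A = 3 and det A = 2, so the characteristic polynomial is λ² − (3)λ + (2) with roots 2 and 1.
Eigenvectors give P = [[−2, −5], [−1, −2]] with P⁻¹ = [[2, −5], [−1, 2]], and A = P·diag(2, 1)·P⁻¹.
Then A^5 = P·diag(32, 1)·P⁻¹ = [[−64, −5], [−32, −2]] · [[2, −5], [−1, 2]] = [[−123, 310], [−62, 156]].

156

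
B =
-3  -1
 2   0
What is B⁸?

[[511, 255], [-510, -254]]

tr B = -3 and det B = 2, so the characteristic polynomial is λ² − (-3)λ + (2) with roots -1 and -2.
Eigenvectors give P = [[-1, -1], [2, 1]] with P⁻¹ = [[1, 1], [-2, -1]], and B = P·diag(-1, -2)·P⁻¹.
Then B⁸ = P·diag(1, 256)·P⁻¹ = [[-1, -256], [2, 256]] · [[1, 1], [-2, -1]] = [[511, 255], [-510, -254]].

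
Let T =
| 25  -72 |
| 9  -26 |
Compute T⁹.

tr T = -1 and det T = -2, so the characteristic polynomial is λ² − (-1)λ + (-2) with roots -2 and 1.
Eigenvectors give P = [[-8, 3], [-3, 1]] with P⁻¹ = [[1, -3], [3, -8]], and T = P·diag(-2, 1)·P⁻¹.
Then T⁹ = P·diag(-512, 1)·P⁻¹ = [[4096, 3], [1536, 1]] · [[1, -3], [3, -8]] = [[4105, -12312], [1539, -4616]].

[[4105, -12312], [1539, -4616]]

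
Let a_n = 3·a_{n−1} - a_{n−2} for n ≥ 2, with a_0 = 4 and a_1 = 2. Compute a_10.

3194

With companion matrix Q = [[3, -1], [1, 0]], [a_n, a_{n−1}]ᵀ = Q·[a_{n−1}, a_{n−2}]ᵀ, so [a_10, a_9]ᵀ = Q⁹·[a_1, a_0]ᵀ.
Q⁹ = [[6765, -2584], [2584, -987]], giving [a_10, a_9]ᵀ = [[3194], [1220]].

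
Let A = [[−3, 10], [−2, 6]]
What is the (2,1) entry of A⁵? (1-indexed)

tr A = 3 and det A = 2, so the characteristic polynomial is λ² − (3)λ + (2) with roots 2 and 1.
Eigenvectors give P = [[2, 5], [1, 2]] with P⁻¹ = [[−2, 5], [1, −2]], and A = P·diag(2, 1)·P⁻¹.
Then A⁵ = P·diag(32, 1)·P⁻¹ = [[64, 5], [32, 2]] · [[−2, 5], [1, −2]] = [[−123, 310], [−62, 156]].

−62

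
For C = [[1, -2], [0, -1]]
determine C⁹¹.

C² = I (check: tr C = 0 and det C = -1), so C⁹¹ = C since 91 is odd.

[[1, -2], [0, -1]]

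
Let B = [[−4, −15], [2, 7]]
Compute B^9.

[[−2554, −7665], [1022, 3067]]

tr B = 3 and det B = 2, so the characteristic polynomial is λ² − (3)λ + (2) with roots 1 and 2.
Eigenvectors give P = [[−3, −5], [1, 2]] with P⁻¹ = [[−2, −5], [1, 3]], and B = P·diag(1, 2)·P⁻¹.
Then B^9 = P·diag(1, 512)·P⁻¹ = [[−3, −2560], [1, 1024]] · [[−2, −5], [1, 3]] = [[−2554, −7665], [1022, 3067]].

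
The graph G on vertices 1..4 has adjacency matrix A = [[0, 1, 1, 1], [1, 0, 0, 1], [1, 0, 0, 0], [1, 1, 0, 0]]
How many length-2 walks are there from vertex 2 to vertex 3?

The number of length-2 walks from vertex 2 to vertex 3 is entry (2,3) of A², where A is the adjacency matrix.
A² = [[3, 1, 0, 1], [1, 2, 1, 1], [0, 1, 1, 1], [1, 1, 1, 2]]

1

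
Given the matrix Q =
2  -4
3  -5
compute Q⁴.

[[-44, 60], [-45, 61]]

tr Q = -3 and det Q = 2, so the characteristic polynomial is λ² − (-3)λ + (2) with roots -1 and -2.
Eigenvectors give P = [[4, 1], [3, 1]] with P⁻¹ = [[1, -1], [-3, 4]], and Q = P·diag(-1, -2)·P⁻¹.
Then Q⁴ = P·diag(1, 16)·P⁻¹ = [[4, 16], [3, 16]] · [[1, -1], [-3, 4]] = [[-44, 60], [-45, 61]].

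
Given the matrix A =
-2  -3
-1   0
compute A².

[[7, 6], [2, 3]]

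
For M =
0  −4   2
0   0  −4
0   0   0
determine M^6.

M is strictly triangular, hence nilpotent: M^3 = 0, so M^6 = 0.

[[0, 0, 0], [0, 0, 0], [0, 0, 0]]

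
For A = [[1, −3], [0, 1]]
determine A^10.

[[1, −30], [0, 1]]

A = I + N where N = [[0, −3], [0, 0]] is strictly upper-triangular, so N^2 = 0.
(I + N)^10 = I + 10·N = [[1, −30], [0, 1]].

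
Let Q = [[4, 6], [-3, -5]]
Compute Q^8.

[[-254, -510], [255, 511]]

tr Q = -1 and det Q = -2, so the characteristic polynomial is λ² − (-1)λ + (-2) with roots 1 and -2.
Eigenvectors give P = [[2, -1], [-1, 1]] with P⁻¹ = [[1, 1], [1, 2]], and Q = P·diag(1, -2)·P⁻¹.
Then Q^8 = P·diag(1, 256)·P⁻¹ = [[2, -256], [-1, 256]] · [[1, 1], [1, 2]] = [[-254, -510], [255, 511]].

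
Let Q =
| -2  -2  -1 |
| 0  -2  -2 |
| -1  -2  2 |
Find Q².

[[5, 10, 4], [2, 8, 0], [0, 2, 9]]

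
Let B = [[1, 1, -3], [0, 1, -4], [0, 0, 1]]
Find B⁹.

[[1, 9, -171], [0, 1, -36], [0, 0, 1]]

B = I + N where N = [[0, 1, -3], [0, 0, -4], [0, 0, 0]] is strictly upper-triangular, so N³ = 0.
(I + N)⁹ = I + 9·N + 36·N² = [[1, 9, -171], [0, 1, -36], [0, 0, 1]].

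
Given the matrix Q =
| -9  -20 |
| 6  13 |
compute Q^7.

tr Q = 4 and det Q = 3, so the characteristic polynomial is λ² − (4)λ + (3) with roots 3 and 1.
Eigenvectors give P = [[5, 2], [-3, -1]] with P⁻¹ = [[-1, -2], [3, 5]], and Q = P·diag(3, 1)·P⁻¹.
Then Q^7 = P·diag(2187, 1)·P⁻¹ = [[10935, 2], [-6561, -1]] · [[-1, -2], [3, 5]] = [[-10929, -21860], [6558, 13117]].

[[-10929, -21860], [6558, 13117]]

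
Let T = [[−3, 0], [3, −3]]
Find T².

[[9, 0], [−18, 9]]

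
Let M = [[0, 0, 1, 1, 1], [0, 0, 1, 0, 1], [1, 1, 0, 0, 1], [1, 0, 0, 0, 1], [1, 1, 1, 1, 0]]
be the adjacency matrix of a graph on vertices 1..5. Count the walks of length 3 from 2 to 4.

3

The number of length-3 walks from vertex 2 to vertex 4 is entry (2,4) of M³, where M is the adjacency matrix.
M² = [[3, 2, 1, 1, 2], [2, 2, 1, 1, 1], [1, 1, 3, 2, 2], [1, 1, 2, 2, 1], [2, 1, 2, 1, 4]]
M³ = [[4, 3, 7, 5, 7], [3, 2, 5, 3, 6], [7, 5, 4, 3, 7], [5, 3, 3, 2, 6], [7, 6, 7, 6, 6]]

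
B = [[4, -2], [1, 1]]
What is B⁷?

tr B = 5 and det B = 6, so the characteristic polynomial is λ² − (5)λ + (6) with roots 2 and 3.
Eigenvectors give P = [[-1, 2], [-1, 1]] with P⁻¹ = [[1, -2], [1, -1]], and B = P·diag(2, 3)·P⁻¹.
Then B⁷ = P·diag(128, 2187)·P⁻¹ = [[-128, 4374], [-128, 2187]] · [[1, -2], [1, -1]] = [[4246, -4118], [2059, -1931]].

[[4246, -4118], [2059, -1931]]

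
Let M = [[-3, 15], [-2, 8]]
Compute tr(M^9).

20195

tr M = 5 and det M = 6, so the characteristic polynomial is λ² − (5)λ + (6) with roots 2 and 3.
Eigenvectors give P = [[3, 5], [1, 2]] with P⁻¹ = [[2, -5], [-1, 3]], and M = P·diag(2, 3)·P⁻¹.
Then M^9 = P·diag(512, 19683)·P⁻¹ = [[1536, 98415], [512, 39366]] · [[2, -5], [-1, 3]] = [[-95343, 287565], [-38342, 115538]].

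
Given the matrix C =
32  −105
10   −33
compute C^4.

tr C = −1 and det C = −6, so the characteristic polynomial is λ² − (−1)λ + (−6) with roots −3 and 2.
Eigenvectors give P = [[3, 7], [1, 2]] with P⁻¹ = [[−2, 7], [1, −3]], and C = P·diag(−3, 2)·P⁻¹.
Then C^4 = P·diag(81, 16)·P⁻¹ = [[243, 112], [81, 32]] · [[−2, 7], [1, −3]] = [[−374, 1365], [−130, 471]].

[[−374, 1365], [−130, 471]]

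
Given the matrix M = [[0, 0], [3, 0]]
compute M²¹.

[[0, 0], [0, 0]]

M is strictly triangular, hence nilpotent: M² = 0, so M²¹ = 0.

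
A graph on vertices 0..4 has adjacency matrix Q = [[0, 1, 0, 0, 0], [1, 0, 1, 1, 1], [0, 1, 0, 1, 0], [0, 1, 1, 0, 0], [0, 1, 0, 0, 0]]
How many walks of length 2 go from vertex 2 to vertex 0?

The number of length-2 walks from vertex 2 to vertex 0 is entry (2,0) of Q², where Q is the adjacency matrix.
Q² = [[1, 0, 1, 1, 1], [0, 4, 1, 1, 0], [1, 1, 2, 1, 1], [1, 1, 1, 2, 1], [1, 0, 1, 1, 1]]

1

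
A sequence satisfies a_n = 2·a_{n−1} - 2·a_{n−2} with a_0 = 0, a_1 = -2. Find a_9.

-32

With companion matrix C = [[2, -2], [1, 0]], [a_n, a_{n−1}]ᵀ = C·[a_{n−1}, a_{n−2}]ᵀ, so [a_9, a_8]ᵀ = C^8·[a_1, a_0]ᵀ.
C^8 = [[16, 0], [0, 16]], giving [a_9, a_8]ᵀ = [[-32], [0]].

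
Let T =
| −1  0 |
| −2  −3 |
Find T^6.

tr T = −4 and det T = 3, so the characteristic polynomial is λ² − (−4)λ + (3) with roots −3 and −1.
Eigenvectors give P = [[0, −1], [1, 1]] with P⁻¹ = [[1, 1], [−1, 0]], and T = P·diag(−3, −1)·P⁻¹.
Then T^6 = P·diag(729, 1)·P⁻¹ = [[0, −1], [729, 1]] · [[1, 1], [−1, 0]] = [[1, 0], [728, 729]].

[[1, 0], [728, 729]]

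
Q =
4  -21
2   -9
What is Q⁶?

[[-3926, 13965], [-1330, 4719]]

tr Q = -5 and det Q = 6, so the characteristic polynomial is λ² − (-5)λ + (6) with roots -3 and -2.
Eigenvectors give P = [[-3, 7], [-1, 2]] with P⁻¹ = [[2, -7], [1, -3]], and Q = P·diag(-3, -2)·P⁻¹.
Then Q⁶ = P·diag(729, 64)·P⁻¹ = [[-2187, 448], [-729, 128]] · [[2, -7], [1, -3]] = [[-3926, 13965], [-1330, 4719]].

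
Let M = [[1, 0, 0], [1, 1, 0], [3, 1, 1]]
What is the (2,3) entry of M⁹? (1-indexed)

M = I + N where N = [[0, 0, 0], [1, 0, 0], [3, 1, 0]] is strictly lower-triangular, so N³ = 0.
(I + N)⁹ = I + 9·N + 36·N² = [[1, 0, 0], [9, 1, 0], [63, 9, 1]].

0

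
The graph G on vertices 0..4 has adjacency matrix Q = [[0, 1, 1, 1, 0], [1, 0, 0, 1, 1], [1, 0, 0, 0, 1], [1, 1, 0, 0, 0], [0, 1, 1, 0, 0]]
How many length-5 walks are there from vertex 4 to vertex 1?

26

The number of length-5 walks from vertex 4 to vertex 1 is entry (4,1) of Q⁵, where Q is the adjacency matrix.
Q² = [[3, 1, 0, 1, 2], [1, 3, 2, 1, 0], [0, 2, 2, 1, 0], [1, 1, 1, 2, 1], [2, 0, 0, 1, 2]]
Q³ = [[2, 6, 5, 4, 1], [6, 2, 1, 4, 5], [5, 1, 0, 2, 4], [4, 4, 2, 2, 2], [1, 5, 4, 2, 0]]
Q⁴ = [[15, 7, 3, 8, 11], [7, 15, 11, 8, 3], [3, 11, 9, 6, 1], [8, 8, 6, 8, 6], [11, 3, 1, 6, 9]]
Q⁵ = [[18, 34, 26, 22, 10], [34, 18, 10, 22, 26], [26, 10, 4, 14, 20], [22, 22, 14, 16, 14], [10, 26, 20, 14, 4]]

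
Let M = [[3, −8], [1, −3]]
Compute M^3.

[[3, −8], [1, −3]]

M² = I (check: tr M = 0 and det M = −1), so M^3 = M since 3 is odd.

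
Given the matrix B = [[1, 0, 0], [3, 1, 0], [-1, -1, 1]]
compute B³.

B = I + N where N = [[0, 0, 0], [3, 0, 0], [-1, -1, 0]] is strictly lower-triangular, so N³ = 0.
(I + N)³ = I + 3·N + 3·N² = [[1, 0, 0], [9, 1, 0], [-12, -3, 1]].

[[1, 0, 0], [9, 1, 0], [-12, -3, 1]]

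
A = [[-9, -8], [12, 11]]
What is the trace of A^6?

730

tr A = 2 and det A = -3, so the characteristic polynomial is λ² − (2)λ + (-3) with roots -1 and 3.
Eigenvectors give P = [[-1, -2], [1, 3]] with P⁻¹ = [[-3, -2], [1, 1]], and A = P·diag(-1, 3)·P⁻¹.
Then A^6 = P·diag(1, 729)·P⁻¹ = [[-1, -1458], [1, 2187]] · [[-3, -2], [1, 1]] = [[-1455, -1456], [2184, 2185]].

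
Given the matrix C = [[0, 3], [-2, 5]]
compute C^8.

[[-12354, 18915], [-12610, 19171]]

tr C = 5 and det C = 6, so the characteristic polynomial is λ² − (5)λ + (6) with roots 3 and 2.
Eigenvectors give P = [[1, -3], [1, -2]] with P⁻¹ = [[-2, 3], [-1, 1]], and C = P·diag(3, 2)·P⁻¹.
Then C^8 = P·diag(6561, 256)·P⁻¹ = [[6561, -768], [6561, -512]] · [[-2, 3], [-1, 1]] = [[-12354, 18915], [-12610, 19171]].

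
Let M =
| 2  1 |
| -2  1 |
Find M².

[[2, 3], [-6, -1]]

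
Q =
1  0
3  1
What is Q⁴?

Q = I + N where N = [[0, 0], [3, 0]] is strictly lower-triangular, so N² = 0.
(I + N)⁴ = I + 4·N = [[1, 0], [12, 1]].

[[1, 0], [12, 1]]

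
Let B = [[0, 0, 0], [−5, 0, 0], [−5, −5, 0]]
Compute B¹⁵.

B is strictly triangular, hence nilpotent: B³ = 0, so B¹⁵ = 0.

[[0, 0, 0], [0, 0, 0], [0, 0, 0]]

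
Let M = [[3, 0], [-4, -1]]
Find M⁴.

[[81, 0], [-80, 1]]

tr M = 2 and det M = -3, so the characteristic polynomial is λ² − (2)λ + (-3) with roots 3 and -1.
Eigenvectors give P = [[-1, 0], [1, 1]] with P⁻¹ = [[-1, 0], [1, 1]], and M = P·diag(3, -1)·P⁻¹.
Then M⁴ = P·diag(81, 1)·P⁻¹ = [[-81, 0], [81, 1]] · [[-1, 0], [1, 1]] = [[81, 0], [-80, 1]].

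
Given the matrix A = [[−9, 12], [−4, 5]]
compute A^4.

[[321, −480], [160, −239]]

tr A = −4 and det A = 3, so the characteristic polynomial is λ² − (−4)λ + (3) with roots −3 and −1.
Eigenvectors give P = [[2, −3], [1, −2]] with P⁻¹ = [[2, −3], [1, −2]], and A = P·diag(−3, −1)·P⁻¹.
Then A^4 = P·diag(81, 1)·P⁻¹ = [[162, −3], [81, −2]] · [[2, −3], [1, −2]] = [[321, −480], [160, −239]].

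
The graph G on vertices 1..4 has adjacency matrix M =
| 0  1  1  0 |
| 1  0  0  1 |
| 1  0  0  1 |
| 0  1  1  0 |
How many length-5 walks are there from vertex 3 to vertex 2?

The number of length-5 walks from vertex 3 to vertex 2 is entry (3,2) of M⁵, where M is the adjacency matrix.
M² = [[2, 0, 0, 2], [0, 2, 2, 0], [0, 2, 2, 0], [2, 0, 0, 2]]
M³ = [[0, 4, 4, 0], [4, 0, 0, 4], [4, 0, 0, 4], [0, 4, 4, 0]]
M⁴ = [[8, 0, 0, 8], [0, 8, 8, 0], [0, 8, 8, 0], [8, 0, 0, 8]]
M⁵ = [[0, 16, 16, 0], [16, 0, 0, 16], [16, 0, 0, 16], [0, 16, 16, 0]]

0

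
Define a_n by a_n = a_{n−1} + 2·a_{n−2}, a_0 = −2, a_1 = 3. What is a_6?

19

With companion matrix Q = [[1, 2], [1, 0]], [a_n, a_{n−1}]ᵀ = Q·[a_{n−1}, a_{n−2}]ᵀ, so [a_6, a_5]ᵀ = Q⁵·[a_1, a_0]ᵀ.
Q⁵ = [[21, 22], [11, 10]], giving [a_6, a_5]ᵀ = [[19], [13]].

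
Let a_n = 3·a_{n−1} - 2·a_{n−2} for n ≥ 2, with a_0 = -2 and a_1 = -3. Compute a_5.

With companion matrix M = [[3, -2], [1, 0]], [a_n, a_{n−1}]ᵀ = M·[a_{n−1}, a_{n−2}]ᵀ, so [a_5, a_4]ᵀ = M^4·[a_1, a_0]ᵀ.
M^4 = [[31, -30], [15, -14]], giving [a_5, a_4]ᵀ = [[-33], [-17]].

-33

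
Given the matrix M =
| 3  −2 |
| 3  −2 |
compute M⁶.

M² = M (a projection; rank 1, trace 1), so M⁶ = M.

[[3, −2], [3, −2]]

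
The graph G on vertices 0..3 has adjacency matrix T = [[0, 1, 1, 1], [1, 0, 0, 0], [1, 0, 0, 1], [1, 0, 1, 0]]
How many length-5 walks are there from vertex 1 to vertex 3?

The number of length-5 walks from vertex 1 to vertex 3 is entry (1,3) of T⁵, where T is the adjacency matrix.
T² = [[3, 0, 1, 1], [0, 1, 1, 1], [1, 1, 2, 1], [1, 1, 1, 2]]
T³ = [[2, 3, 4, 4], [3, 0, 1, 1], [4, 1, 2, 3], [4, 1, 3, 2]]
T⁴ = [[11, 2, 6, 6], [2, 3, 4, 4], [6, 4, 7, 6], [6, 4, 6, 7]]
T⁵ = [[14, 11, 17, 17], [11, 2, 6, 6], [17, 6, 12, 13], [17, 6, 13, 12]]

6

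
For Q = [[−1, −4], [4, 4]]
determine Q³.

[[−33, 12], [−12, −48]]

Q² = [[−15, −12], [12, 0]]
Q³ = [[−33, 12], [−12, −48]]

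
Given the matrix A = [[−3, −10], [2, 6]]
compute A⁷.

[[−507, −1270], [254, 636]]

tr A = 3 and det A = 2, so the characteristic polynomial is λ² − (3)λ + (2) with roots 1 and 2.
Eigenvectors give P = [[5, 2], [−2, −1]] with P⁻¹ = [[1, 2], [−2, −5]], and A = P·diag(1, 2)·P⁻¹.
Then A⁷ = P·diag(1, 128)·P⁻¹ = [[5, 256], [−2, −128]] · [[1, 2], [−2, −5]] = [[−507, −1270], [254, 636]].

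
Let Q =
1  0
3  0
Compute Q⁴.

Q² = [[1, 0], [3, 0]]
Q³ = [[1, 0], [3, 0]]
Q⁴ = [[1, 0], [3, 0]]

[[1, 0], [3, 0]]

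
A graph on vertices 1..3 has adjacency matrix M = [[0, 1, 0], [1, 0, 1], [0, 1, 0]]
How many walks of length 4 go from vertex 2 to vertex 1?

The number of length-4 walks from vertex 2 to vertex 1 is entry (2,1) of M^4, where M is the adjacency matrix.
M^2 = [[1, 0, 1], [0, 2, 0], [1, 0, 1]]
M^3 = [[0, 2, 0], [2, 0, 2], [0, 2, 0]]
M^4 = [[2, 0, 2], [0, 4, 0], [2, 0, 2]]

0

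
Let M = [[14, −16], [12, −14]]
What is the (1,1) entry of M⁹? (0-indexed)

tr M = 0 and det M = −4, so the characteristic polynomial is λ² − (0)λ + (−4) with roots −2 and 2.
Eigenvectors give P = [[1, 4], [1, 3]] with P⁻¹ = [[−3, 4], [1, −1]], and M = P·diag(−2, 2)·P⁻¹.
Then M⁹ = P·diag(−512, 512)·P⁻¹ = [[−512, 2048], [−512, 1536]] · [[−3, 4], [1, −1]] = [[3584, −4096], [3072, −3584]].

−3584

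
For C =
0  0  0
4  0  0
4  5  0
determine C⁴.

C is strictly triangular, hence nilpotent: C³ = 0, so C⁴ = 0.

[[0, 0, 0], [0, 0, 0], [0, 0, 0]]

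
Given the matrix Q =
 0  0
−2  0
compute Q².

[[0, 0], [0, 0]]

Q is strictly triangular, hence nilpotent: Q² = 0, so Q² = 0.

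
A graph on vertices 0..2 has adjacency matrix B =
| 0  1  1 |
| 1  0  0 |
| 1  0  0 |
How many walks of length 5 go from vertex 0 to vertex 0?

0

The number of length-5 walks from vertex 0 to vertex 0 is entry (0,0) of B⁵, where B is the adjacency matrix.
B² = [[2, 0, 0], [0, 1, 1], [0, 1, 1]]
B³ = [[0, 2, 2], [2, 0, 0], [2, 0, 0]]
B⁴ = [[4, 0, 0], [0, 2, 2], [0, 2, 2]]
B⁵ = [[0, 4, 4], [4, 0, 0], [4, 0, 0]]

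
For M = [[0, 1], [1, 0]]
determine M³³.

M² = I (check: tr M = 0 and det M = -1), so M³³ = M since 33 is odd.

[[0, 1], [1, 0]]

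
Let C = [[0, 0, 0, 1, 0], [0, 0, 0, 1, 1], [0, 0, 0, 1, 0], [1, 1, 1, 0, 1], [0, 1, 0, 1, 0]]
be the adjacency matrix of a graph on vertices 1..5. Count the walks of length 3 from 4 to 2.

The number of length-3 walks from vertex 4 to vertex 2 is entry (4,2) of C^3, where C is the adjacency matrix.
C^2 = [[1, 1, 1, 0, 1], [1, 2, 1, 1, 1], [1, 1, 1, 0, 1], [0, 1, 0, 4, 1], [1, 1, 1, 1, 2]]
C^3 = [[0, 1, 0, 4, 1], [1, 2, 1, 5, 3], [0, 1, 0, 4, 1], [4, 5, 4, 2, 5], [1, 3, 1, 5, 2]]

5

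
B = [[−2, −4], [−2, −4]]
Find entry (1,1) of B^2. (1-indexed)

12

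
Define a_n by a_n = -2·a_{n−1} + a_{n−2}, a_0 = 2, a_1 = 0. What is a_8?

338

With companion matrix C = [[-2, 1], [1, 0]], [a_n, a_{n−1}]ᵀ = C·[a_{n−1}, a_{n−2}]ᵀ, so [a_8, a_7]ᵀ = C⁷·[a_1, a_0]ᵀ.
C⁷ = [[-408, 169], [169, -70]], giving [a_8, a_7]ᵀ = [[338], [-140]].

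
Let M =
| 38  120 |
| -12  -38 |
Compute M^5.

tr M = 0 and det M = -4, so the characteristic polynomial is λ² − (0)λ + (-4) with roots -2 and 2.
Eigenvectors give P = [[3, 10], [-1, -3]] with P⁻¹ = [[-3, -10], [1, 3]], and M = P·diag(-2, 2)·P⁻¹.
Then M^5 = P·diag(-32, 32)·P⁻¹ = [[-96, 320], [32, -96]] · [[-3, -10], [1, 3]] = [[608, 1920], [-192, -608]].

[[608, 1920], [-192, -608]]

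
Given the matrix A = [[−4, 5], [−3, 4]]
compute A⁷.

A² = I (check: tr A = 0 and det A = −1), so A⁷ = A since 7 is odd.

[[−4, 5], [−3, 4]]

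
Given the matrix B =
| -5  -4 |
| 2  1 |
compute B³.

[[-53, -52], [26, 25]]

tr B = -4 and det B = 3, so the characteristic polynomial is λ² − (-4)λ + (3) with roots -3 and -1.
Eigenvectors give P = [[-2, -1], [1, 1]] with P⁻¹ = [[-1, -1], [1, 2]], and B = P·diag(-3, -1)·P⁻¹.
Then B³ = P·diag(-27, -1)·P⁻¹ = [[54, 1], [-27, -1]] · [[-1, -1], [1, 2]] = [[-53, -52], [26, 25]].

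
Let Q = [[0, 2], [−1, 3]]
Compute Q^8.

[[−254, 510], [−255, 511]]

tr Q = 3 and det Q = 2, so the characteristic polynomial is λ² − (3)λ + (2) with roots 2 and 1.
Eigenvectors give P = [[−1, −2], [−1, −1]] with P⁻¹ = [[1, −2], [−1, 1]], and Q = P·diag(2, 1)·P⁻¹.
Then Q^8 = P·diag(256, 1)·P⁻¹ = [[−256, −2], [−256, −1]] · [[1, −2], [−1, 1]] = [[−254, 510], [−255, 511]].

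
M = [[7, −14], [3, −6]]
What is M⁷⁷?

[[7, −14], [3, −6]]

M² = M (a projection; rank 1, trace 1), so M⁷⁷ = M.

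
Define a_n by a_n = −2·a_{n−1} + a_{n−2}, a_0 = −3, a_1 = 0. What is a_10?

−2955

With companion matrix C = [[−2, 1], [1, 0]], [a_n, a_{n−1}]ᵀ = C·[a_{n−1}, a_{n−2}]ᵀ, so [a_10, a_9]ᵀ = C^9·[a_1, a_0]ᵀ.
C^9 = [[−2378, 985], [985, −408]], giving [a_10, a_9]ᵀ = [[−2955], [1224]].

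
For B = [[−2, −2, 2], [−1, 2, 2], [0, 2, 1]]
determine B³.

B² = [[6, 4, −6], [0, 10, 4], [−2, 6, 5]]
B³ = [[−16, −16, 14], [−10, 28, 24], [−2, 26, 13]]

[[−16, −16, 14], [−10, 28, 24], [−2, 26, 13]]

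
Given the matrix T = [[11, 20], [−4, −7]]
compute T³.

[[131, 260], [−52, −103]]

tr T = 4 and det T = 3, so the characteristic polynomial is λ² − (4)λ + (3) with roots 3 and 1.
Eigenvectors give P = [[5, −2], [−2, 1]] with P⁻¹ = [[1, 2], [2, 5]], and T = P·diag(3, 1)·P⁻¹.
Then T³ = P·diag(27, 1)·P⁻¹ = [[135, −2], [−54, 1]] · [[1, 2], [2, 5]] = [[131, 260], [−52, −103]].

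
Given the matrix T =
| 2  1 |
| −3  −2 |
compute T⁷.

T² = I (check: tr T = 0 and det T = −1), so T⁷ = T since 7 is odd.

[[2, 1], [−3, −2]]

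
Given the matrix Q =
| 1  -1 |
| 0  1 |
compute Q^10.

[[1, -10], [0, 1]]

Q = I + N where N = [[0, -1], [0, 0]] is strictly upper-triangular, so N^2 = 0.
(I + N)^10 = I + 10·N = [[1, -10], [0, 1]].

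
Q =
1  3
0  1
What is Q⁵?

Q = I + N where N = [[0, 3], [0, 0]] is strictly upper-triangular, so N² = 0.
(I + N)⁵ = I + 5·N = [[1, 15], [0, 1]].

[[1, 15], [0, 1]]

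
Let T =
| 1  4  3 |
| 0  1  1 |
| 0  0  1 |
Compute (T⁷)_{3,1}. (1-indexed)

T = I + N where N = [[0, 4, 3], [0, 0, 1], [0, 0, 0]] is strictly upper-triangular, so N³ = 0.
(I + N)⁷ = I + 7·N + 21·N² = [[1, 28, 105], [0, 1, 7], [0, 0, 1]].

0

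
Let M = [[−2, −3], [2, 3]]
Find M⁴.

[[−2, −3], [2, 3]]

M² = M (a projection; rank 1, trace 1), so M⁴ = M.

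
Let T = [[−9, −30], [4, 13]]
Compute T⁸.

tr T = 4 and det T = 3, so the characteristic polynomial is λ² − (4)λ + (3) with roots 1 and 3.
Eigenvectors give P = [[−3, −5], [1, 2]] with P⁻¹ = [[−2, −5], [1, 3]], and T = P·diag(1, 3)·P⁻¹.
Then T⁸ = P·diag(1, 6561)·P⁻¹ = [[−3, −32805], [1, 13122]] · [[−2, −5], [1, 3]] = [[−32799, −98400], [13120, 39361]].

[[−32799, −98400], [13120, 39361]]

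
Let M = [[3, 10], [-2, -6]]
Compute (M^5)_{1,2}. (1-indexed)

310

tr M = -3 and det M = 2, so the characteristic polynomial is λ² − (-3)λ + (2) with roots -2 and -1.
Eigenvectors give P = [[-2, 5], [1, -2]] with P⁻¹ = [[2, 5], [1, 2]], and M = P·diag(-2, -1)·P⁻¹.
Then M^5 = P·diag(-32, -1)·P⁻¹ = [[64, -5], [-32, 2]] · [[2, 5], [1, 2]] = [[123, 310], [-62, -156]].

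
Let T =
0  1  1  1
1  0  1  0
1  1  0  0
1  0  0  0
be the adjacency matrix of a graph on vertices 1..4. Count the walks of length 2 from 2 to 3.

1

The number of length-2 walks from vertex 2 to vertex 3 is entry (2,3) of T^2, where T is the adjacency matrix.
T^2 = [[3, 1, 1, 0], [1, 2, 1, 1], [1, 1, 2, 1], [0, 1, 1, 1]]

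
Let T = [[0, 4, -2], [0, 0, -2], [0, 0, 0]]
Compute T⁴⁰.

[[0, 0, 0], [0, 0, 0], [0, 0, 0]]

T is strictly triangular, hence nilpotent: T³ = 0, so T⁴⁰ = 0.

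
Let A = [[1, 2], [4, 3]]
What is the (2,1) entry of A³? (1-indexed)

84

A² = [[9, 8], [16, 17]]
A³ = [[41, 42], [84, 83]]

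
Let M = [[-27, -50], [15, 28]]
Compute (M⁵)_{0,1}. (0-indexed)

tr M = 1 and det M = -6, so the characteristic polynomial is λ² − (1)λ + (-6) with roots -2 and 3.
Eigenvectors give P = [[2, -5], [-1, 3]] with P⁻¹ = [[3, 5], [1, 2]], and M = P·diag(-2, 3)·P⁻¹.
Then M⁵ = P·diag(-32, 243)·P⁻¹ = [[-64, -1215], [32, 729]] · [[3, 5], [1, 2]] = [[-1407, -2750], [825, 1618]].

-2750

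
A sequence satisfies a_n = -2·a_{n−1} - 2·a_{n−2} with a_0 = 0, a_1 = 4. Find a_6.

With companion matrix Q = [[-2, -2], [1, 0]], [a_n, a_{n−1}]ᵀ = Q·[a_{n−1}, a_{n−2}]ᵀ, so [a_6, a_5]ᵀ = Q^5·[a_1, a_0]ᵀ.
Q^5 = [[8, 8], [-4, 0]], giving [a_6, a_5]ᵀ = [[32], [-16]].

32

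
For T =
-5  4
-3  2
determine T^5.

[[-125, 124], [-93, 92]]

tr T = -3 and det T = 2, so the characteristic polynomial is λ² − (-3)λ + (2) with roots -1 and -2.
Eigenvectors give P = [[-1, -4], [-1, -3]] with P⁻¹ = [[3, -4], [-1, 1]], and T = P·diag(-1, -2)·P⁻¹.
Then T^5 = P·diag(-1, -32)·P⁻¹ = [[1, 128], [1, 96]] · [[3, -4], [-1, 1]] = [[-125, 124], [-93, 92]].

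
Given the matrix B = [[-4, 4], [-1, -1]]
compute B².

[[12, -20], [5, -3]]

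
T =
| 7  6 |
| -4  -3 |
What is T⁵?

tr T = 4 and det T = 3, so the characteristic polynomial is λ² − (4)λ + (3) with roots 3 and 1.
Eigenvectors give P = [[3, -1], [-2, 1]] with P⁻¹ = [[1, 1], [2, 3]], and T = P·diag(3, 1)·P⁻¹.
Then T⁵ = P·diag(243, 1)·P⁻¹ = [[729, -1], [-486, 1]] · [[1, 1], [2, 3]] = [[727, 726], [-484, -483]].

[[727, 726], [-484, -483]]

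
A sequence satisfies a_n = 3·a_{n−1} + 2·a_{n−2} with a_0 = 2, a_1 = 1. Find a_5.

295

With companion matrix M = [[3, 2], [1, 0]], [a_n, a_{n−1}]ᵀ = M·[a_{n−1}, a_{n−2}]ᵀ, so [a_5, a_4]ᵀ = M⁴·[a_1, a_0]ᵀ.
M⁴ = [[139, 78], [39, 22]], giving [a_5, a_4]ᵀ = [[295], [83]].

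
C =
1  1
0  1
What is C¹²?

C = I + N where N = [[0, 1], [0, 0]] is strictly upper-triangular, so N² = 0.
(I + N)¹² = I + 12·N = [[1, 12], [0, 1]].

[[1, 12], [0, 1]]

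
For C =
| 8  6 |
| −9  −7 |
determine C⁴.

tr C = 1 and det C = −2, so the characteristic polynomial is λ² − (1)λ + (−2) with roots −1 and 2.
Eigenvectors give P = [[−2, −1], [3, 1]] with P⁻¹ = [[1, 1], [−3, −2]], and C = P·diag(−1, 2)·P⁻¹.
Then C⁴ = P·diag(1, 16)·P⁻¹ = [[−2, −16], [3, 16]] · [[1, 1], [−3, −2]] = [[46, 30], [−45, −29]].

[[46, 30], [−45, −29]]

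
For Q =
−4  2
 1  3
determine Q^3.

Q^2 = [[18, −2], [−1, 11]]
Q^3 = [[−74, 30], [15, 31]]

[[−74, 30], [15, 31]]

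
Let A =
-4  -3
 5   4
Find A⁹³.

A² = I (check: tr A = 0 and det A = -1), so A⁹³ = A since 93 is odd.

[[-4, -3], [5, 4]]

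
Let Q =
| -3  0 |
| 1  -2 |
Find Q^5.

[[-243, 0], [211, -32]]

tr Q = -5 and det Q = 6, so the characteristic polynomial is λ² − (-5)λ + (6) with roots -3 and -2.
Eigenvectors give P = [[-1, 0], [1, -1]] with P⁻¹ = [[-1, 0], [-1, -1]], and Q = P·diag(-3, -2)·P⁻¹.
Then Q^5 = P·diag(-243, -32)·P⁻¹ = [[243, 0], [-243, 32]] · [[-1, 0], [-1, -1]] = [[-243, 0], [211, -32]].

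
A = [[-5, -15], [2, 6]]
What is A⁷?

[[-5, -15], [2, 6]]

A² = A (a projection; rank 1, trace 1), so A⁷ = A.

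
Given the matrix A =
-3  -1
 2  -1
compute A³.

[[-13, -11], [22, 9]]

A² = [[7, 4], [-8, -1]]
A³ = [[-13, -11], [22, 9]]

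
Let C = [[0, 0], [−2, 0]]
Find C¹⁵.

[[0, 0], [0, 0]]

C is strictly triangular, hence nilpotent: C² = 0, so C¹⁵ = 0.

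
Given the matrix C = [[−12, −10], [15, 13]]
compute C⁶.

[[−1266, −1330], [1995, 2059]]

tr C = 1 and det C = −6, so the characteristic polynomial is λ² − (1)λ + (−6) with roots −2 and 3.
Eigenvectors give P = [[−1, 2], [1, −3]] with P⁻¹ = [[−3, −2], [−1, −1]], and C = P·diag(−2, 3)·P⁻¹.
Then C⁶ = P·diag(64, 729)·P⁻¹ = [[−64, 1458], [64, −2187]] · [[−3, −2], [−1, −1]] = [[−1266, −1330], [1995, 2059]].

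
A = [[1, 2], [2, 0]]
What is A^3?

A^2 = [[5, 2], [2, 4]]
A^3 = [[9, 10], [10, 4]]

[[9, 10], [10, 4]]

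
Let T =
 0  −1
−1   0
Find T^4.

[[1, 0], [0, 1]]

T² = I (check: tr T = 0 and det T = −1), so T^4 = I since 4 is even.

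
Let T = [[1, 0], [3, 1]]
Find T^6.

[[1, 0], [18, 1]]

T = I + N where N = [[0, 0], [3, 0]] is strictly lower-triangular, so N^2 = 0.
(I + N)^6 = I + 6·N = [[1, 0], [18, 1]].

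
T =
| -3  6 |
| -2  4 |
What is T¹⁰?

[[-3, 6], [-2, 4]]

T² = T (a projection; rank 1, trace 1), so T¹⁰ = T.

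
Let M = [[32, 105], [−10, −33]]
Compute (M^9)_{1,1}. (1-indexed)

tr M = −1 and det M = −6, so the characteristic polynomial is λ² − (−1)λ + (−6) with roots −3 and 2.
Eigenvectors give P = [[3, −7], [−1, 2]] with P⁻¹ = [[−2, −7], [−1, −3]], and M = P·diag(−3, 2)·P⁻¹.
Then M^9 = P·diag(−19683, 512)·P⁻¹ = [[−59049, −3584], [19683, 1024]] · [[−2, −7], [−1, −3]] = [[121682, 424095], [−40390, −140853]].

121682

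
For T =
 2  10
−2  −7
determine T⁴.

tr T = −5 and det T = 6, so the characteristic polynomial is λ² − (−5)λ + (6) with roots −3 and −2.
Eigenvectors give P = [[−2, 5], [1, −2]] with P⁻¹ = [[2, 5], [1, 2]], and T = P·diag(−3, −2)·P⁻¹.
Then T⁴ = P·diag(81, 16)·P⁻¹ = [[−162, 80], [81, −32]] · [[2, 5], [1, 2]] = [[−244, −650], [130, 341]].

[[−244, −650], [130, 341]]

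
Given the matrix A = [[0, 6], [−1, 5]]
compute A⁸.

[[−12354, 37830], [−6305, 19171]]

tr A = 5 and det A = 6, so the characteristic polynomial is λ² − (5)λ + (6) with roots 2 and 3.
Eigenvectors give P = [[3, −2], [1, −1]] with P⁻¹ = [[1, −2], [1, −3]], and A = P·diag(2, 3)·P⁻¹.
Then A⁸ = P·diag(256, 6561)·P⁻¹ = [[768, −13122], [256, −6561]] · [[1, −2], [1, −3]] = [[−12354, 37830], [−6305, 19171]].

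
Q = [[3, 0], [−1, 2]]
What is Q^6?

[[729, 0], [−665, 64]]

tr Q = 5 and det Q = 6, so the characteristic polynomial is λ² − (5)λ + (6) with roots 2 and 3.
Eigenvectors give P = [[0, 1], [−1, −1]] with P⁻¹ = [[−1, −1], [1, 0]], and Q = P·diag(2, 3)·P⁻¹.
Then Q^6 = P·diag(64, 729)·P⁻¹ = [[0, 729], [−64, −729]] · [[−1, −1], [1, 0]] = [[729, 0], [−665, 64]].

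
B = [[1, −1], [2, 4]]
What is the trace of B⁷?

2315

tr B = 5 and det B = 6, so the characteristic polynomial is λ² − (5)λ + (6) with roots 3 and 2.
Eigenvectors give P = [[−1, 1], [2, −1]] with P⁻¹ = [[1, 1], [2, 1]], and B = P·diag(3, 2)·P⁻¹.
Then B⁷ = P·diag(2187, 128)·P⁻¹ = [[−2187, 128], [4374, −128]] · [[1, 1], [2, 1]] = [[−1931, −2059], [4118, 4246]].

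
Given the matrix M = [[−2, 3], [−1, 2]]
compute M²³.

M² = I (check: tr M = 0 and det M = −1), so M²³ = M since 23 is odd.

[[−2, 3], [−1, 2]]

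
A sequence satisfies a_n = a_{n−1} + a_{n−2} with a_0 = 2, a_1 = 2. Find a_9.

With companion matrix C = [[1, 1], [1, 0]], [a_n, a_{n−1}]ᵀ = C·[a_{n−1}, a_{n−2}]ᵀ, so [a_9, a_8]ᵀ = C⁸·[a_1, a_0]ᵀ.
C⁸ = [[34, 21], [21, 13]], giving [a_9, a_8]ᵀ = [[110], [68]].

110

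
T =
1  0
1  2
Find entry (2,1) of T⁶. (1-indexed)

63

tr T = 3 and det T = 2, so the characteristic polynomial is λ² − (3)λ + (2) with roots 1 and 2.
Eigenvectors give P = [[-1, 0], [1, -1]] with P⁻¹ = [[-1, 0], [-1, -1]], and T = P·diag(1, 2)·P⁻¹.
Then T⁶ = P·diag(1, 64)·P⁻¹ = [[-1, 0], [1, -64]] · [[-1, 0], [-1, -1]] = [[1, 0], [63, 64]].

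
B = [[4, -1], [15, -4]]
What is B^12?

[[1, 0], [0, 1]]

B² = I (check: tr B = 0 and det B = -1), so B^12 = I since 12 is even.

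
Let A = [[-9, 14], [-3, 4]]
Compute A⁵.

[[-1509, 2954], [-633, 1234]]

tr A = -5 and det A = 6, so the characteristic polynomial is λ² − (-5)λ + (6) with roots -2 and -3.
Eigenvectors give P = [[2, 7], [1, 3]] with P⁻¹ = [[-3, 7], [1, -2]], and A = P·diag(-2, -3)·P⁻¹.
Then A⁵ = P·diag(-32, -243)·P⁻¹ = [[-64, -1701], [-32, -729]] · [[-3, 7], [1, -2]] = [[-1509, 2954], [-633, 1234]].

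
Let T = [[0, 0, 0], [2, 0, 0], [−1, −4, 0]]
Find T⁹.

[[0, 0, 0], [0, 0, 0], [0, 0, 0]]

T is strictly triangular, hence nilpotent: T³ = 0, so T⁹ = 0.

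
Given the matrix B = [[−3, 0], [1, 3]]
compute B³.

B² = [[9, 0], [0, 9]]
B³ = [[−27, 0], [9, 27]]

[[−27, 0], [9, 27]]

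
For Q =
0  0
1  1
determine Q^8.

[[0, 0], [1, 1]]

Q² = Q (a projection; rank 1, trace 1), so Q^8 = Q.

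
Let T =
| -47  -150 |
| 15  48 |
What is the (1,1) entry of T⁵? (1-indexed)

-2507

tr T = 1 and det T = -6, so the characteristic polynomial is λ² − (1)λ + (-6) with roots 3 and -2.
Eigenvectors give P = [[-3, 10], [1, -3]] with P⁻¹ = [[3, 10], [1, 3]], and T = P·diag(3, -2)·P⁻¹.
Then T⁵ = P·diag(243, -32)·P⁻¹ = [[-729, -320], [243, 96]] · [[3, 10], [1, 3]] = [[-2507, -8250], [825, 2718]].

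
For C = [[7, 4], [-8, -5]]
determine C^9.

tr C = 2 and det C = -3, so the characteristic polynomial is λ² − (2)λ + (-3) with roots 3 and -1.
Eigenvectors give P = [[-1, -1], [1, 2]] with P⁻¹ = [[-2, -1], [1, 1]], and C = P·diag(3, -1)·P⁻¹.
Then C^9 = P·diag(19683, -1)·P⁻¹ = [[-19683, 1], [19683, -2]] · [[-2, -1], [1, 1]] = [[39367, 19684], [-39368, -19685]].

[[39367, 19684], [-39368, -19685]]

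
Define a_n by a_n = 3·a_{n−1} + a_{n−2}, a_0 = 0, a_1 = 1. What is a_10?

42837

With companion matrix A = [[3, 1], [1, 0]], [a_n, a_{n−1}]ᵀ = A·[a_{n−1}, a_{n−2}]ᵀ, so [a_10, a_9]ᵀ = A⁹·[a_1, a_0]ᵀ.
A⁹ = [[42837, 12970], [12970, 3927]], giving [a_10, a_9]ᵀ = [[42837], [12970]].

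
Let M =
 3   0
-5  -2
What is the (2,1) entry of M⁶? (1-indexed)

tr M = 1 and det M = -6, so the characteristic polynomial is λ² − (1)λ + (-6) with roots -2 and 3.
Eigenvectors give P = [[0, -1], [1, 1]] with P⁻¹ = [[1, 1], [-1, 0]], and M = P·diag(-2, 3)·P⁻¹.
Then M⁶ = P·diag(64, 729)·P⁻¹ = [[0, -729], [64, 729]] · [[1, 1], [-1, 0]] = [[729, 0], [-665, 64]].

-665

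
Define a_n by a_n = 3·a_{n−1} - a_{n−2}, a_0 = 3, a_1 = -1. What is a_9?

With companion matrix M = [[3, -1], [1, 0]], [a_n, a_{n−1}]ᵀ = M·[a_{n−1}, a_{n−2}]ᵀ, so [a_9, a_8]ᵀ = M⁸·[a_1, a_0]ᵀ.
M⁸ = [[2584, -987], [987, -377]], giving [a_9, a_8]ᵀ = [[-5545], [-2118]].

-5545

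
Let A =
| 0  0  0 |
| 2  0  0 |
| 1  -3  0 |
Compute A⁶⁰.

[[0, 0, 0], [0, 0, 0], [0, 0, 0]]

A is strictly triangular, hence nilpotent: A³ = 0, so A⁶⁰ = 0.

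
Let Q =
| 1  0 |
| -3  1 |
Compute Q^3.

[[1, 0], [-9, 1]]

Q = I + N where N = [[0, 0], [-3, 0]] is strictly lower-triangular, so N^2 = 0.
(I + N)^3 = I + 3·N = [[1, 0], [-9, 1]].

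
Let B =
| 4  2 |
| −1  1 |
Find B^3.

tr B = 5 and det B = 6, so the characteristic polynomial is λ² − (5)λ + (6) with roots 2 and 3.
Eigenvectors give P = [[−1, 2], [1, −1]] with P⁻¹ = [[1, 2], [1, 1]], and B = P·diag(2, 3)·P⁻¹.
Then B^3 = P·diag(8, 27)·P⁻¹ = [[−8, 54], [8, −27]] · [[1, 2], [1, 1]] = [[46, 38], [−19, −11]].

[[46, 38], [−19, −11]]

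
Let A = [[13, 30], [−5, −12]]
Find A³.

[[97, 210], [−35, −78]]

tr A = 1 and det A = −6, so the characteristic polynomial is λ² − (1)λ + (−6) with roots −2 and 3.
Eigenvectors give P = [[−2, 3], [1, −1]] with P⁻¹ = [[1, 3], [1, 2]], and A = P·diag(−2, 3)·P⁻¹.
Then A³ = P·diag(−8, 27)·P⁻¹ = [[16, 81], [−8, −27]] · [[1, 3], [1, 2]] = [[97, 210], [−35, −78]].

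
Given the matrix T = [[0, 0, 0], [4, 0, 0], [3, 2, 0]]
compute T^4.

T is strictly triangular, hence nilpotent: T^3 = 0, so T^4 = 0.

[[0, 0, 0], [0, 0, 0], [0, 0, 0]]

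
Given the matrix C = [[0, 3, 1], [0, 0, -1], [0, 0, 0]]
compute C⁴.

C is strictly triangular, hence nilpotent: C³ = 0, so C⁴ = 0.

[[0, 0, 0], [0, 0, 0], [0, 0, 0]]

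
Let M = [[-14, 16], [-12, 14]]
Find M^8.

tr M = 0 and det M = -4, so the characteristic polynomial is λ² − (0)λ + (-4) with roots 2 and -2.
Eigenvectors give P = [[-1, -4], [-1, -3]] with P⁻¹ = [[3, -4], [-1, 1]], and M = P·diag(2, -2)·P⁻¹.
Then M^8 = P·diag(256, 256)·P⁻¹ = [[-256, -1024], [-256, -768]] · [[3, -4], [-1, 1]] = [[256, 0], [0, 256]].

[[256, 0], [0, 256]]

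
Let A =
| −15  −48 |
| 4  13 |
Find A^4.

tr A = −2 and det A = −3, so the characteristic polynomial is λ² − (−2)λ + (−3) with roots 1 and −3.
Eigenvectors give P = [[−3, 4], [1, −1]] with P⁻¹ = [[1, 4], [1, 3]], and A = P·diag(1, −3)·P⁻¹.
Then A^4 = P·diag(1, 81)·P⁻¹ = [[−3, 324], [1, −81]] · [[1, 4], [1, 3]] = [[321, 960], [−80, −239]].

[[321, 960], [−80, −239]]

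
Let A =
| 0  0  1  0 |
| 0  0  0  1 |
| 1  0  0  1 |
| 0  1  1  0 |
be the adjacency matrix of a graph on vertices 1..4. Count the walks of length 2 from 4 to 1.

The number of length-2 walks from vertex 4 to vertex 1 is entry (4,1) of A^2, where A is the adjacency matrix.
A^2 = [[1, 0, 0, 1], [0, 1, 1, 0], [0, 1, 2, 0], [1, 0, 0, 2]]

1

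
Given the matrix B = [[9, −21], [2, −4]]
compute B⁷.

[[14541, −43239], [4118, −12226]]

tr B = 5 and det B = 6, so the characteristic polynomial is λ² − (5)λ + (6) with roots 2 and 3.
Eigenvectors give P = [[3, −7], [1, −2]] with P⁻¹ = [[−2, 7], [−1, 3]], and B = P·diag(2, 3)·P⁻¹.
Then B⁷ = P·diag(128, 2187)·P⁻¹ = [[384, −15309], [128, −4374]] · [[−2, 7], [−1, 3]] = [[14541, −43239], [4118, −12226]].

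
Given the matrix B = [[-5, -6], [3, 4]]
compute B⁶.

[[127, 126], [-63, -62]]

tr B = -1 and det B = -2, so the characteristic polynomial is λ² − (-1)λ + (-2) with roots -2 and 1.
Eigenvectors give P = [[2, -1], [-1, 1]] with P⁻¹ = [[1, 1], [1, 2]], and B = P·diag(-2, 1)·P⁻¹.
Then B⁶ = P·diag(64, 1)·P⁻¹ = [[128, -1], [-64, 1]] · [[1, 1], [1, 2]] = [[127, 126], [-63, -62]].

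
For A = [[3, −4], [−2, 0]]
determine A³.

[[75, −68], [−34, 24]]

A² = [[17, −12], [−6, 8]]
A³ = [[75, −68], [−34, 24]]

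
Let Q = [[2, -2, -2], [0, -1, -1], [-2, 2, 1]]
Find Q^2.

[[8, -6, -4], [2, -1, 0], [-6, 4, 3]]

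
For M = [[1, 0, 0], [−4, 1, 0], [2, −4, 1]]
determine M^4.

[[1, 0, 0], [−16, 1, 0], [104, −16, 1]]

M = I + N where N = [[0, 0, 0], [−4, 0, 0], [2, −4, 0]] is strictly lower-triangular, so N^3 = 0.
(I + N)^4 = I + 4·N + 6·N^2 = [[1, 0, 0], [−16, 1, 0], [104, −16, 1]].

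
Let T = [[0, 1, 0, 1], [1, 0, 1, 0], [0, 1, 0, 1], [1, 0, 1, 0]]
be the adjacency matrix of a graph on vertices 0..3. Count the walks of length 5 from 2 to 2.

The number of length-5 walks from vertex 2 to vertex 2 is entry (2,2) of T^5, where T is the adjacency matrix.
T^2 = [[2, 0, 2, 0], [0, 2, 0, 2], [2, 0, 2, 0], [0, 2, 0, 2]]
T^3 = [[0, 4, 0, 4], [4, 0, 4, 0], [0, 4, 0, 4], [4, 0, 4, 0]]
T^4 = [[8, 0, 8, 0], [0, 8, 0, 8], [8, 0, 8, 0], [0, 8, 0, 8]]
T^5 = [[0, 16, 0, 16], [16, 0, 16, 0], [0, 16, 0, 16], [16, 0, 16, 0]]

0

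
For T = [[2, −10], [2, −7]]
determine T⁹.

[[76172, −191710], [38342, −96367]]

tr T = −5 and det T = 6, so the characteristic polynomial is λ² − (−5)λ + (6) with roots −3 and −2.
Eigenvectors give P = [[2, 5], [1, 2]] with P⁻¹ = [[−2, 5], [1, −2]], and T = P·diag(−3, −2)·P⁻¹.
Then T⁹ = P·diag(−19683, −512)·P⁻¹ = [[−39366, −2560], [−19683, −1024]] · [[−2, 5], [1, −2]] = [[76172, −191710], [38342, −96367]].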